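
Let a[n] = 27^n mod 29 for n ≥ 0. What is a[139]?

Computing terms: a[0] = 1; a[1] = 27; a[2] = 4; a[3] = 21; a[4] = 16; a[5] = 26; a[6] = 6; a[7] = 17; a[8] = 24; a[9] = 10; a[10] = 9; a[11] = 11; a[12] = 7; a[13] = 15; a[14] = 28; a[15] = 2; a[16] = 25; a[17] = 8; a[18] = 13; a[19] = 3; a[20] = 23; a[21] = 12; a[22] = 5; a[23] = 19; a[24] = 20; a[25] = 18; a[26] = 22; a[27] = 14; a[28] = 1.
Since a[28] = a[0] = 1, the sequence is periodic with period 28.
(139 - 0) mod 28 = 27, so a[139] = a[27] = 14.

14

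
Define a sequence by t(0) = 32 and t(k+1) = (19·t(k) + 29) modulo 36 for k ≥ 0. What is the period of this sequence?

18

Listing terms: t(0) = 32; t(1) = 25; t(2) = 0; t(3) = 29; t(4) = 4; t(5) = 33; t(6) = 8; t(7) = 1; t(8) = 12; t(9) = 5; t(10) = 16; t(11) = 9; t(12) = 20; t(13) = 13; t(14) = 24; t(15) = 17; t(16) = 28; t(17) = 21; t(18) = 32.
Since t(18) = t(0) = 32, the sequence is periodic with period 18.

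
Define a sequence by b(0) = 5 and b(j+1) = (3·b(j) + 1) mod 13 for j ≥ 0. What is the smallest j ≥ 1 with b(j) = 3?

Computing terms: b(0) = 5, b(1) = 3, b(2) = 10, b(3) = 5.
The sequence repeats with period 3.
The value 3 first appears (with j ≥ 1) at b(1).

1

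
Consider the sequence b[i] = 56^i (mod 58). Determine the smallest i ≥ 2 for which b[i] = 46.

7

Computing terms: b[1] = 56, b[2] = 4, b[3] = 50, b[4] = 16, b[5] = 26, b[6] = 6, b[7] = 46, b[8] = 24, b[9] = 10, b[10] = 38, b[11] = 40, b[12] = 36, b[13] = 44, b[14] = 28, b[15] = 2, b[16] = 54, b[17] = 8, b[18] = 42, b[19] = 32, b[20] = 52, b[21] = 12, b[22] = 34, b[23] = 48, b[24] = 20, b[25] = 18, b[26] = 22, b[27] = 14, b[28] = 30, b[29] = 56.
The sequence repeats with period 28.
The value 46 first appears (with i ≥ 2) at b[7].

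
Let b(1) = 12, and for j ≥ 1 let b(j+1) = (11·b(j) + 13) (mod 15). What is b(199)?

6

Listing terms: b(1) = 12; b(2) = 10; b(3) = 3; b(4) = 1; b(5) = 9; b(6) = 7; b(7) = 0; b(8) = 13; b(9) = 6; b(10) = 4; b(11) = 12.
Since b(11) = b(1) = 12, the sequence is periodic with period 10.
So b(199) = b(1 + ((199-1) mod 10)) = b(9) = 6.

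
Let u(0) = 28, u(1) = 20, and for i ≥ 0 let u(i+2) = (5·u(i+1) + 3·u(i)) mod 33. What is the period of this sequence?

10

We have u(0) = 28, u(1) = 20, u(2) = 19, u(3) = 23, u(4) = 7, u(5) = 5, u(6) = 13, u(7) = 14, u(8) = 10, u(9) = 26, u(10) = 28, u(11) = 20.
Since (u(10), u(11)) = (u(0), u(1)) = (28, 20) (two consecutive terms determine the rest), the sequence is periodic with period 10.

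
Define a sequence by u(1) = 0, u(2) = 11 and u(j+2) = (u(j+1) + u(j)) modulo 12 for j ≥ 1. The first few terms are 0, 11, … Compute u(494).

7

u(1) = 0, u(2) = 11, u(3) = 11, u(4) = 10, u(5) = 9, u(6) = 7, u(7) = 4, u(8) = 11, u(9) = 3, u(10) = 2, u(11) = 5, u(12) = 7, u(13) = 0, u(14) = 7, u(15) = 7, u(16) = 2, u(17) = 9, u(18) = 11, u(19) = 8, u(20) = 7, u(21) = 3, u(22) = 10, u(23) = 1, u(24) = 11, u(25) = 0, u(26) = 11.
The sequence repeats with period 24.
(494 - 1) mod 24 = 13, so u(494) = u(14) = 7.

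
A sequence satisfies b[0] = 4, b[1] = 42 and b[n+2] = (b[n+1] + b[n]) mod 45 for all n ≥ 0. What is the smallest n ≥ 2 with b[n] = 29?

b[0] = 4; b[1] = 42; b[2] = 1; b[3] = 43; b[4] = 44; b[5] = 42; b[6] = 41; b[7] = 38; b[8] = 34; b[9] = 27; b[10] = 16; b[11] = 43; b[12] = 14; b[13] = 12; b[14] = 26; b[15] = 38; b[16] = 19; b[17] = 12; b[18] = 31; b[19] = 43; b[20] = 29; b[21] = 27; b[22] = 11; b[23] = 38; b[24] = 4; b[25] = 42.
Since (b[24], b[25]) = (b[0], b[1]) = (4, 42) (two consecutive terms determine the rest), the sequence is periodic with period 24.
The value 29 first appears (with n ≥ 2) at b[20].

20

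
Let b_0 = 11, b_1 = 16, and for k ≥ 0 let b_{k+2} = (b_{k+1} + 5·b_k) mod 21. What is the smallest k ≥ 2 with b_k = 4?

3

Listing terms: b_0 = 11; b_1 = 16; b_2 = 8; b_3 = 4; b_4 = 2; b_5 = 1; b_6 = 11; b_7 = 16.
The sequence repeats with period 6.
The value 4 first appears (with k ≥ 2) at b_3.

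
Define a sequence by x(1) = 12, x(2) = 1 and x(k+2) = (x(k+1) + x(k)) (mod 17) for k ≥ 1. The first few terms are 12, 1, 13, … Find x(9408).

1

Listing terms: x(1) = 12,  x(2) = 1,  x(3) = 13,  x(4) = 14,  x(5) = 10,  x(6) = 7,  x(7) = 0,  x(8) = 7,  x(9) = 7,  x(10) = 14,  x(11) = 4,  x(12) = 1,  x(13) = 5,  x(14) = 6,  x(15) = 11,  x(16) = 0,  x(17) = 11,  x(18) = 11,  x(19) = 5,  x(20) = 16,  x(21) = 4,  x(22) = 3,  x(23) = 7,  x(24) = 10,  x(25) = 0,  x(26) = 10,  x(27) = 10,  x(28) = 3,  x(29) = 13,  x(30) = 16,  x(31) = 12,  x(32) = 11,  x(33) = 6,  x(34) = 0,  x(35) = 6,  x(36) = 6,  x(37) = 12,  x(38) = 1.
The sequence repeats with period 36.
So x(9408) = x(1 + ((9408-1) mod 36)) = x(12) = 1.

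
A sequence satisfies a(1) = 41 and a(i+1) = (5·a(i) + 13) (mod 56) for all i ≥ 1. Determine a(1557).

53

a(1) = 41, a(2) = 50, a(3) = 39, a(4) = 40, a(5) = 45, a(6) = 14, a(7) = 27, a(8) = 36, a(9) = 25, a(10) = 26, a(11) = 31, a(12) = 0, a(13) = 13, a(14) = 22, a(15) = 11, a(16) = 12, a(17) = 17, a(18) = 42, a(19) = 55, a(20) = 8, a(21) = 53, a(22) = 54, a(23) = 3, a(24) = 28, a(25) = 41.
The sequence repeats with period 24.
(1557 - 1) mod 24 = 20, so a(1557) = a(21) = 53.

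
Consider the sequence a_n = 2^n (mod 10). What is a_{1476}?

a_1 = 2, a_2 = 4, a_3 = 8, a_4 = 6, a_5 = 2.
Since a_5 = a_1 = 2, the sequence is periodic with period 4.
(1476 - 1) mod 4 = 3, so a_{1476} = a_4 = 6.

6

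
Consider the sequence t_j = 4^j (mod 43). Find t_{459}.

We have t_0 = 1; t_1 = 4; t_2 = 16; t_3 = 21; t_4 = 41; t_5 = 35; t_6 = 11; t_7 = 1.
The sequence repeats with period 7.
(459 - 0) mod 7 = 4, so t_{459} = t_4 = 41.

41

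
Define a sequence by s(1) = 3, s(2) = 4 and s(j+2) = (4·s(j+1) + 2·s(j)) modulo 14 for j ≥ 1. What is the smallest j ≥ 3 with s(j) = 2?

s(1) = 3,  s(2) = 4,  s(3) = 8,  s(4) = 12,  s(5) = 8,  s(6) = 0,  s(7) = 2,  s(8) = 8,  s(9) = 8,  s(10) = 6,  s(11) = 12,  s(12) = 4,  s(13) = 12,  s(14) = 0,  s(15) = 10,  s(16) = 12,  s(17) = 12,  s(18) = 2,  s(19) = 4,  s(20) = 6,  s(21) = 4,  s(22) = 0,  s(23) = 8,  s(24) = 4,  s(25) = 4,  s(26) = 10,  s(27) = 6,  s(28) = 2,  s(29) = 6,  s(30) = 0,  s(31) = 12,  s(32) = 6,  s(33) = 6,  s(34) = 8,  s(35) = 2,  s(36) = 10,  s(37) = 2,  s(38) = 0,  s(39) = 4,  s(40) = 2,  s(41) = 2,  s(42) = 12,  s(43) = 10,  s(44) = 8,  s(45) = 10,  s(46) = 0,  s(47) = 6,  s(48) = 10,  s(49) = 10,  s(50) = 4,  s(51) = 8.
Since (s(50), s(51)) = (s(2), s(3)) = (4, 8) (two consecutive terms determine the rest), the sequence is eventually periodic: after a pre-period of length 1 it cycles with period 48.
The value 2 first appears (with j ≥ 3) at s(7).

7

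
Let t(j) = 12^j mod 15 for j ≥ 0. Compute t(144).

6

t(0) = 1; t(1) = 12; t(2) = 9; t(3) = 3; t(4) = 6; t(5) = 12.
Since t(5) = t(1) = 12, the sequence is eventually periodic: after a pre-period of length 1 it cycles with period 4.
For j ≥ 1, t(j) depends only on (j - 1) mod 4. (144 - 1) mod 4 = 3, so t(144) = t(4) = 6.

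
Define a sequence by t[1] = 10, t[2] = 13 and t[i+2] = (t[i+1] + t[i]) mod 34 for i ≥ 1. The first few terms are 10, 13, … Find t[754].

30

t[1] = 10,  t[2] = 13,  t[3] = 23,  t[4] = 2,  t[5] = 25,  t[6] = 27,  t[7] = 18,  t[8] = 11,  t[9] = 29,  t[10] = 6,  t[11] = 1,  t[12] = 7,  t[13] = 8,  t[14] = 15,  t[15] = 23,  t[16] = 4,  t[17] = 27,  t[18] = 31,  t[19] = 24,  t[20] = 21,  t[21] = 11,  t[22] = 32,  t[23] = 9,  t[24] = 7,  t[25] = 16,  t[26] = 23,  t[27] = 5,  t[28] = 28,  t[29] = 33,  t[30] = 27,  t[31] = 26,  t[32] = 19,  t[33] = 11,  t[34] = 30,  t[35] = 7,  t[36] = 3,  t[37] = 10,  t[38] = 13.
The sequence repeats with period 36.
So t[754] = t[1 + ((754-1) mod 36)] = t[34] = 30.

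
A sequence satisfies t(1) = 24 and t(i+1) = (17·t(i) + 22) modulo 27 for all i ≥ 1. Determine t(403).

24

t(1) = 24, t(2) = 25, t(3) = 15, t(4) = 7, t(5) = 6, t(6) = 16, t(7) = 24.
Since t(7) = t(1) = 24, the sequence is periodic with period 6.
(403 - 1) mod 6 = 0, so t(403) = t(1) = 24.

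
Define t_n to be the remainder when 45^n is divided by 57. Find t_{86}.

We have t_0 = 1,  t_1 = 45,  t_2 = 30,  t_3 = 39,  t_4 = 45.
Since t_4 = t_1 = 45, the sequence is eventually periodic: after a pre-period of length 1 it cycles with period 3.
For n ≥ 1, t_n depends only on (n - 1) mod 3. (86 - 1) mod 3 = 1, so t_{86} = t_2 = 30.

30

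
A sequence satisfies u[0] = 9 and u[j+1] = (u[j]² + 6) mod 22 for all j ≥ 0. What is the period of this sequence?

5

Computing terms: u[0] = 9; u[1] = 21; u[2] = 7; u[3] = 11; u[4] = 17; u[5] = 9.
Since u[5] = u[0] = 9, the sequence is periodic with period 5.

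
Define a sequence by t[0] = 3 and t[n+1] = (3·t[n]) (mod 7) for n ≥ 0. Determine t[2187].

Listing terms: t[0] = 3,  t[1] = 2,  t[2] = 6,  t[3] = 4,  t[4] = 5,  t[5] = 1,  t[6] = 3.
The sequence repeats with period 6.
So t[2187] = t[0 + ((2187-0) mod 6)] = t[3] = 4.

4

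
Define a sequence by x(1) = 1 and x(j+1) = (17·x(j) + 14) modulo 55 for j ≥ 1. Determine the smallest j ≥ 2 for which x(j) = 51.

We have x(1) = 1, x(2) = 31, x(3) = 46, x(4) = 26, x(5) = 16, x(6) = 11, x(7) = 36, x(8) = 21, x(9) = 41, x(10) = 51, x(11) = 1.
The sequence repeats with period 10.
The value 51 first appears (with j ≥ 2) at x(10).

10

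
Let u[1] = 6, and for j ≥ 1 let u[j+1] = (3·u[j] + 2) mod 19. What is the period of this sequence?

u[1] = 6, u[2] = 1, u[3] = 5, u[4] = 17, u[5] = 15, u[6] = 9, u[7] = 10, u[8] = 13, u[9] = 3, u[10] = 11, u[11] = 16, u[12] = 12, u[13] = 0, u[14] = 2, u[15] = 8, u[16] = 7, u[17] = 4, u[18] = 14, u[19] = 6.
Since u[19] = u[1] = 6, the sequence is periodic with period 18.

18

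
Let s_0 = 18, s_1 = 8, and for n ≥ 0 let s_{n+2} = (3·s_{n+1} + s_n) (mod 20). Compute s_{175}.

s_0 = 18,  s_1 = 8,  s_2 = 2,  s_3 = 14,  s_4 = 4,  s_5 = 6,  s_6 = 2,  s_7 = 12,  s_8 = 18,  s_9 = 6,  s_{10} = 16,  s_{11} = 14,  s_{12} = 18,  s_{13} = 8.
Since (s_{12}, s_{13}) = (s_0, s_1) = (18, 8) (two consecutive terms determine the rest), the sequence is periodic with period 12.
So s_{175} = s_{0 + ((175-0) mod 12)} = s_7 = 12.

12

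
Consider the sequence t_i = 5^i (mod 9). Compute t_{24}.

We have t_1 = 5,  t_2 = 7,  t_3 = 8,  t_4 = 4,  t_5 = 2,  t_6 = 1,  t_7 = 5.
The sequence repeats with period 6.
(24 - 1) mod 6 = 5, so t_{24} = t_6 = 1.

1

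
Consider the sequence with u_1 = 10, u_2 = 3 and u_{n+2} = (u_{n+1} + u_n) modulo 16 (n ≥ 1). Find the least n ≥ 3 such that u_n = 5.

We have u_1 = 10,  u_2 = 3,  u_3 = 13,  u_4 = 0,  u_5 = 13,  u_6 = 13,  u_7 = 10,  u_8 = 7,  u_9 = 1,  u_{10} = 8,  u_{11} = 9,  u_{12} = 1,  u_{13} = 10,  u_{14} = 11,  u_{15} = 5,  u_{16} = 0,  u_{17} = 5,  u_{18} = 5,  u_{19} = 10,  u_{20} = 15,  u_{21} = 9,  u_{22} = 8,  u_{23} = 1,  u_{24} = 9,  u_{25} = 10,  u_{26} = 3.
Since (u_{25}, u_{26}) = (u_1, u_2) = (10, 3) (two consecutive terms determine the rest), the sequence is periodic with period 24.
The value 5 first appears (with n ≥ 3) at u_{15}.

15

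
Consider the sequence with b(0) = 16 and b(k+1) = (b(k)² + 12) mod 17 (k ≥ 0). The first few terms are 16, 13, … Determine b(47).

11

Listing terms: b(0) = 16; b(1) = 13; b(2) = 11; b(3) = 14; b(4) = 4; b(5) = 11.
Since b(5) = b(2) = 11, the sequence is eventually periodic: after a pre-period of length 2 it cycles with period 3.
For k ≥ 2, b(k) depends only on (k - 2) mod 3. (47 - 2) mod 3 = 0, so b(47) = b(2) = 11.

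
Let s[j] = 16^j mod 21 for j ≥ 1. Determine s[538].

Listing terms: s[1] = 16,  s[2] = 4,  s[3] = 1,  s[4] = 16.
The sequence repeats with period 3.
So s[538] = s[1 + ((538-1) mod 3)] = s[1] = 16.

16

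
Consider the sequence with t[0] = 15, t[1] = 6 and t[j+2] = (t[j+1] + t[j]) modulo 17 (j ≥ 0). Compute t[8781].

We have t[0] = 15,  t[1] = 6,  t[2] = 4,  t[3] = 10,  t[4] = 14,  t[5] = 7,  t[6] = 4,  t[7] = 11,  t[8] = 15,  t[9] = 9,  t[10] = 7,  t[11] = 16,  t[12] = 6,  t[13] = 5,  t[14] = 11,  t[15] = 16,  t[16] = 10,  t[17] = 9,  t[18] = 2,  t[19] = 11,  t[20] = 13,  t[21] = 7,  t[22] = 3,  t[23] = 10,  t[24] = 13,  t[25] = 6,  t[26] = 2,  t[27] = 8,  t[28] = 10,  t[29] = 1,  t[30] = 11,  t[31] = 12,  t[32] = 6,  t[33] = 1,  t[34] = 7,  t[35] = 8,  t[36] = 15,  t[37] = 6.
The sequence repeats with period 36.
So t[8781] = t[0 + ((8781-0) mod 36)] = t[33] = 1.

1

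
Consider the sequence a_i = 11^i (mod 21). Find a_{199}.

11

Computing terms: a_1 = 11, a_2 = 16, a_3 = 8, a_4 = 4, a_5 = 2, a_6 = 1, a_7 = 11.
The sequence repeats with period 6.
So a_{199} = a_{1 + ((199-1) mod 6)} = a_1 = 11.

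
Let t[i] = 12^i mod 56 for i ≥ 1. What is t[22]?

We have t[1] = 12; t[2] = 32; t[3] = 48; t[4] = 16; t[5] = 24; t[6] = 8; t[7] = 40; t[8] = 32.
Since t[8] = t[2] = 32, the sequence is eventually periodic: after a pre-period of length 1 it cycles with period 6.
For i ≥ 2, t[i] depends only on (i - 2) mod 6. (22 - 2) mod 6 = 2, so t[22] = t[4] = 16.

16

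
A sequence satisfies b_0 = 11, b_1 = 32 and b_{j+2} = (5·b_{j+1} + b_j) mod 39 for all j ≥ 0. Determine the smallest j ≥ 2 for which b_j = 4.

b_0 = 11, b_1 = 32, b_2 = 15, b_3 = 29, b_4 = 4, b_5 = 10, b_6 = 15, b_7 = 7, b_8 = 11, b_9 = 23, b_{10} = 9, b_{11} = 29, b_{12} = 37, b_{13} = 19, b_{14} = 15, b_{15} = 16, b_{16} = 17, b_{17} = 23, b_{18} = 15, b_{19} = 20, b_{20} = 37, b_{21} = 10, b_{22} = 9, b_{23} = 16, b_{24} = 11, b_{25} = 32.
Since (b_{24}, b_{25}) = (b_0, b_1) = (11, 32) (two consecutive terms determine the rest), the sequence is periodic with period 24.
The value 4 first appears (with j ≥ 2) at b_4.

4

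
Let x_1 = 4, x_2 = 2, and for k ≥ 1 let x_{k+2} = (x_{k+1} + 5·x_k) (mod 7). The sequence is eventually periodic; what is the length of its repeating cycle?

3

We have x_1 = 4,  x_2 = 2,  x_3 = 1,  x_4 = 4,  x_5 = 2.
The sequence repeats with period 3.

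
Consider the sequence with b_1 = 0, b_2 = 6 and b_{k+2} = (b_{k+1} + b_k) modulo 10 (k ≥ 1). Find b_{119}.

Listing terms: b_1 = 0, b_2 = 6, b_3 = 6, b_4 = 2, b_5 = 8, b_6 = 0, b_7 = 8, b_8 = 8, b_9 = 6, b_{10} = 4, b_{11} = 0, b_{12} = 4, b_{13} = 4, b_{14} = 8, b_{15} = 2, b_{16} = 0, b_{17} = 2, b_{18} = 2, b_{19} = 4, b_{20} = 6, b_{21} = 0, b_{22} = 6.
The sequence repeats with period 20.
(119 - 1) mod 20 = 18, so b_{119} = b_{19} = 4.

4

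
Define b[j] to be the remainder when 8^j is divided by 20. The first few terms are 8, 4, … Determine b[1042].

We have b[1] = 8, b[2] = 4, b[3] = 12, b[4] = 16, b[5] = 8.
The sequence repeats with period 4.
(1042 - 1) mod 4 = 1, so b[1042] = b[2] = 4.

4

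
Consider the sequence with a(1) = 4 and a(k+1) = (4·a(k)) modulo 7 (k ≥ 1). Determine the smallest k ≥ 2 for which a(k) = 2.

2

a(1) = 4,  a(2) = 2,  a(3) = 1,  a(4) = 4.
Since a(4) = a(1) = 4, the sequence is periodic with period 3.
The value 2 first appears (with k ≥ 2) at a(2).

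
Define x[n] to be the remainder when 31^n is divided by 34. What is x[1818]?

Listing terms: x[1] = 31, x[2] = 9, x[3] = 7, x[4] = 13, x[5] = 29, x[6] = 15, x[7] = 23, x[8] = 33, x[9] = 3, x[10] = 25, x[11] = 27, x[12] = 21, x[13] = 5, x[14] = 19, x[15] = 11, x[16] = 1, x[17] = 31.
The sequence repeats with period 16.
So x[1818] = x[1 + ((1818-1) mod 16)] = x[10] = 25.

25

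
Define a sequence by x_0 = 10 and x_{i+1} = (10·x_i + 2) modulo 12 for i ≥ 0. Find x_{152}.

Computing terms: x_0 = 10,  x_1 = 6,  x_2 = 2,  x_3 = 10.
The sequence repeats with period 3.
(152 - 0) mod 3 = 2, so x_{152} = x_2 = 2.

2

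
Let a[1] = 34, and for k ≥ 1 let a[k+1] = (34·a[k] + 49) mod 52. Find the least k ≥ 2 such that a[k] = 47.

a[1] = 34; a[2] = 9; a[3] = 43; a[4] = 3; a[5] = 47; a[6] = 35; a[7] = 43.
Since a[7] = a[3] = 43, the sequence is eventually periodic: after a pre-period of length 2 it cycles with period 4.
The value 47 first appears (with k ≥ 2) at a[5].

5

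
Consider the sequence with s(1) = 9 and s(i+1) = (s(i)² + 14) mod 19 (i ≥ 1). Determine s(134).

11

Computing terms: s(1) = 9, s(2) = 0, s(3) = 14, s(4) = 1, s(5) = 15, s(6) = 11, s(7) = 2, s(8) = 18, s(9) = 15.
Since s(9) = s(5) = 15, the sequence is eventually periodic: after a pre-period of length 4 it cycles with period 4.
For i ≥ 5, s(i) depends only on (i - 5) mod 4. (134 - 5) mod 4 = 1, so s(134) = s(6) = 11.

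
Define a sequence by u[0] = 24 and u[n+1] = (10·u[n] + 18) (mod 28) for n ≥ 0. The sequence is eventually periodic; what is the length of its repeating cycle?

6

Listing terms: u[0] = 24; u[1] = 6; u[2] = 22; u[3] = 14; u[4] = 18; u[5] = 2; u[6] = 10; u[7] = 6.
Since u[7] = u[1] = 6, the sequence is eventually periodic: after a pre-period of length 1 it cycles with period 6.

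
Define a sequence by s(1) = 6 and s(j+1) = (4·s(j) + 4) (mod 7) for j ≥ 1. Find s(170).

0

We have s(1) = 6,  s(2) = 0,  s(3) = 4,  s(4) = 6.
Since s(4) = s(1) = 6, the sequence is periodic with period 3.
(170 - 1) mod 3 = 1, so s(170) = s(2) = 0.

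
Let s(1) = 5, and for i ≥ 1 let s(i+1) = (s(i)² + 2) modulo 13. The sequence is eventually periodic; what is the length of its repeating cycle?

Computing terms: s(1) = 5, s(2) = 1, s(3) = 3, s(4) = 11, s(5) = 6, s(6) = 12, s(7) = 3.
Since s(7) = s(3) = 3, the sequence is eventually periodic: after a pre-period of length 2 it cycles with period 4.

4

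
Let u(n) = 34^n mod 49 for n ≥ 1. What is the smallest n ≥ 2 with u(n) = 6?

Computing terms: u(1) = 34,  u(2) = 29,  u(3) = 6,  u(4) = 8,  u(5) = 27,  u(6) = 36,  u(7) = 48,  u(8) = 15,  u(9) = 20,  u(10) = 43,  u(11) = 41,  u(12) = 22,  u(13) = 13,  u(14) = 1,  u(15) = 34.
Since u(15) = u(1) = 34, the sequence is periodic with period 14.
The value 6 first appears (with n ≥ 2) at u(3).

3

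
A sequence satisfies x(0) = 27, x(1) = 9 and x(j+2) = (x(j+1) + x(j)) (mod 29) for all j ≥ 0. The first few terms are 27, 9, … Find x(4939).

We have x(0) = 27,  x(1) = 9,  x(2) = 7,  x(3) = 16,  x(4) = 23,  x(5) = 10,  x(6) = 4,  x(7) = 14,  x(8) = 18,  x(9) = 3,  x(10) = 21,  x(11) = 24,  x(12) = 16,  x(13) = 11,  x(14) = 27,  x(15) = 9.
Since (x(14), x(15)) = (x(0), x(1)) = (27, 9) (two consecutive terms determine the rest), the sequence is periodic with period 14.
(4939 - 0) mod 14 = 11, so x(4939) = x(11) = 24.

24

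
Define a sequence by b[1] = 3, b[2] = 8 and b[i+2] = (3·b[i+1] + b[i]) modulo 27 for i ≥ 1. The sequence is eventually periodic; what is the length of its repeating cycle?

18

b[1] = 3,  b[2] = 8,  b[3] = 0,  b[4] = 8,  b[5] = 24,  b[6] = 26,  b[7] = 21,  b[8] = 8,  b[9] = 18,  b[10] = 8,  b[11] = 15,  b[12] = 26,  b[13] = 12,  b[14] = 8,  b[15] = 9,  b[16] = 8,  b[17] = 6,  b[18] = 26,  b[19] = 3,  b[20] = 8.
The sequence repeats with period 18.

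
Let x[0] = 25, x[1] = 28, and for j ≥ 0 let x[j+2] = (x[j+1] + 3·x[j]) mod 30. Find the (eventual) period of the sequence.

Computing terms: x[0] = 25, x[1] = 28, x[2] = 13, x[3] = 7, x[4] = 16, x[5] = 7, x[6] = 25, x[7] = 16, x[8] = 1, x[9] = 19, x[10] = 22, x[11] = 19, x[12] = 25, x[13] = 22, x[14] = 7, x[15] = 13, x[16] = 4, x[17] = 13, x[18] = 25, x[19] = 4, x[20] = 19, x[21] = 1, x[22] = 28, x[23] = 1, x[24] = 25, x[25] = 28.
The sequence repeats with period 24.

24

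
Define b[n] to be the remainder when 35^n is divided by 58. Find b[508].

49

b[1] = 35,  b[2] = 7,  b[3] = 13,  b[4] = 49,  b[5] = 33,  b[6] = 53,  b[7] = 57,  b[8] = 23,  b[9] = 51,  b[10] = 45,  b[11] = 9,  b[12] = 25,  b[13] = 5,  b[14] = 1,  b[15] = 35.
The sequence repeats with period 14.
So b[508] = b[1 + ((508-1) mod 14)] = b[4] = 49.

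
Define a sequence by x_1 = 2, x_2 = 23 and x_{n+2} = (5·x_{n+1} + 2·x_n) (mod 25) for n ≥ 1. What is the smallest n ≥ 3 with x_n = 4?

16

We have x_1 = 2, x_2 = 23, x_3 = 19, x_4 = 16, x_5 = 18, x_6 = 22, x_7 = 21, x_8 = 24, x_9 = 12, x_{10} = 8, x_{11} = 14, x_{12} = 11, x_{13} = 8, x_{14} = 12, x_{15} = 1, x_{16} = 4, x_{17} = 22, x_{18} = 18, x_{19} = 9, x_{20} = 6, x_{21} = 23, x_{22} = 2, x_{23} = 6, x_{24} = 9, x_{25} = 7, x_{26} = 3, x_{27} = 4, x_{28} = 1, x_{29} = 13, x_{30} = 17, x_{31} = 11, x_{32} = 14, x_{33} = 17, x_{34} = 13, x_{35} = 24, x_{36} = 21, x_{37} = 3, x_{38} = 7, x_{39} = 16, x_{40} = 19, x_{41} = 2, x_{42} = 23.
The sequence repeats with period 40.
The value 4 first appears (with n ≥ 3) at x_{16}.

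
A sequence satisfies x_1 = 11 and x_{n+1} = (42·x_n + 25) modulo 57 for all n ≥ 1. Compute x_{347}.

1

x_1 = 11; x_2 = 31; x_3 = 16; x_4 = 13; x_5 = 1; x_6 = 10; x_7 = 46; x_8 = 19; x_9 = 25; x_{10} = 49; x_{11} = 31.
Since x_{11} = x_2 = 31, the sequence is eventually periodic: after a pre-period of length 1 it cycles with period 9.
For n ≥ 2, x_n depends only on (n - 2) mod 9. (347 - 2) mod 9 = 3, so x_{347} = x_5 = 1.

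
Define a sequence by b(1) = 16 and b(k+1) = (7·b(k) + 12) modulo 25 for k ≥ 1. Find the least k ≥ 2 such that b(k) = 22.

Listing terms: b(1) = 16, b(2) = 24, b(3) = 5, b(4) = 22, b(5) = 16.
The sequence repeats with period 4.
The value 22 first appears (with k ≥ 2) at b(4).

4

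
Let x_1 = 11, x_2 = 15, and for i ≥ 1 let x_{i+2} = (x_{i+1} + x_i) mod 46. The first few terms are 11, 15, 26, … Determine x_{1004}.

x_1 = 11; x_2 = 15; x_3 = 26; x_4 = 41; x_5 = 21; x_6 = 16; x_7 = 37; x_8 = 7; x_9 = 44; x_{10} = 5; x_{11} = 3; x_{12} = 8; x_{13} = 11; x_{14} = 19; x_{15} = 30; x_{16} = 3; x_{17} = 33; x_{18} = 36; x_{19} = 23; x_{20} = 13; x_{21} = 36; x_{22} = 3; x_{23} = 39; x_{24} = 42; x_{25} = 35; x_{26} = 31; x_{27} = 20; x_{28} = 5; x_{29} = 25; x_{30} = 30; x_{31} = 9; x_{32} = 39; x_{33} = 2; x_{34} = 41; x_{35} = 43; x_{36} = 38; x_{37} = 35; x_{38} = 27; x_{39} = 16; x_{40} = 43; x_{41} = 13; x_{42} = 10; x_{43} = 23; x_{44} = 33; x_{45} = 10; x_{46} = 43; x_{47} = 7; x_{48} = 4; x_{49} = 11; x_{50} = 15.
Since (x_{49}, x_{50}) = (x_1, x_2) = (11, 15) (two consecutive terms determine the rest), the sequence is periodic with period 48.
(1004 - 1) mod 48 = 43, so x_{1004} = x_{44} = 33.

33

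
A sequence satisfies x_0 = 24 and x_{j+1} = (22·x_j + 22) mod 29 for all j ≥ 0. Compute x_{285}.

18

Computing terms: x_0 = 24; x_1 = 28; x_2 = 0; x_3 = 22; x_4 = 13; x_5 = 18; x_6 = 12; x_7 = 25; x_8 = 21; x_9 = 20; x_{10} = 27; x_{11} = 7; x_{12} = 2; x_{13} = 8; x_{14} = 24.
The sequence repeats with period 14.
So x_{285} = x_{0 + ((285-0) mod 14)} = x_5 = 18.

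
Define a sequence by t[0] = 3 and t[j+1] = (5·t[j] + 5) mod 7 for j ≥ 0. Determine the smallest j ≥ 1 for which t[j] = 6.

1

We have t[0] = 3, t[1] = 6, t[2] = 0, t[3] = 5, t[4] = 2, t[5] = 1, t[6] = 3.
Since t[6] = t[0] = 3, the sequence is periodic with period 6.
The value 6 first appears (with j ≥ 1) at t[1].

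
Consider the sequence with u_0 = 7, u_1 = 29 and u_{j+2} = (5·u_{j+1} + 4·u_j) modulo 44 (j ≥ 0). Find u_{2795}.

41

We have u_0 = 7,  u_1 = 29,  u_2 = 41,  u_3 = 13,  u_4 = 9,  u_5 = 9,  u_6 = 37,  u_7 = 1,  u_8 = 21,  u_9 = 21,  u_{10} = 13,  u_{11} = 17,  u_{12} = 5,  u_{13} = 5,  u_{14} = 1,  u_{15} = 25,  u_{16} = 41,  u_{17} = 41,  u_{18} = 17,  u_{19} = 29,  u_{20} = 37,  u_{21} = 37,  u_{22} = 25,  u_{23} = 9,  u_{24} = 13,  u_{25} = 13,  u_{26} = 29,  u_{27} = 21,  u_{28} = 1,  u_{29} = 1,  u_{30} = 9,  u_{31} = 5,  u_{32} = 17,  u_{33} = 17,  u_{34} = 21,  u_{35} = 41,  u_{36} = 25,  u_{37} = 25,  u_{38} = 5,  u_{39} = 37,  u_{40} = 29,  u_{41} = 29,  u_{42} = 41.
Since (u_{41}, u_{42}) = (u_1, u_2) = (29, 41) (two consecutive terms determine the rest), the sequence is eventually periodic: after a pre-period of length 1 it cycles with period 40.
For j ≥ 1, u_j depends only on (j - 1) mod 40. (2795 - 1) mod 40 = 34, so u_{2795} = u_{35} = 41.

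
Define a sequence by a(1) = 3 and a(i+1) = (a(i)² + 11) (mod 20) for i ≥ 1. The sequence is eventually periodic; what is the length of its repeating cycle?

6

Computing terms: a(1) = 3, a(2) = 0, a(3) = 11, a(4) = 12, a(5) = 15, a(6) = 16, a(7) = 7, a(8) = 0.
Since a(8) = a(2) = 0, the sequence is eventually periodic: after a pre-period of length 1 it cycles with period 6.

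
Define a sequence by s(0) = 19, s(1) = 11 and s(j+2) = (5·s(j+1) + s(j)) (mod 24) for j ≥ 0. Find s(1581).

1

Computing terms: s(0) = 19, s(1) = 11, s(2) = 2, s(3) = 21, s(4) = 11, s(5) = 4, s(6) = 7, s(7) = 15, s(8) = 10, s(9) = 17, s(10) = 23, s(11) = 12, s(12) = 11, s(13) = 19, s(14) = 10, s(15) = 21, s(16) = 19, s(17) = 20, s(18) = 23, s(19) = 15, s(20) = 2, s(21) = 1, s(22) = 7, s(23) = 12, s(24) = 19, s(25) = 11.
The sequence repeats with period 24.
So s(1581) = s(0 + ((1581-0) mod 24)) = s(21) = 1.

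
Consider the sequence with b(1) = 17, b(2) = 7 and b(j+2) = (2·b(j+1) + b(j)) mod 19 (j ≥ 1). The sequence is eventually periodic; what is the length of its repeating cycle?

Computing terms: b(1) = 17, b(2) = 7, b(3) = 12, b(4) = 12, b(5) = 17, b(6) = 8, b(7) = 14, b(8) = 17, b(9) = 10, b(10) = 18, b(11) = 8, b(12) = 15, b(13) = 0, b(14) = 15, b(15) = 11, b(16) = 18, b(17) = 9, b(18) = 17, b(19) = 5, b(20) = 8, b(21) = 2, b(22) = 12, b(23) = 7, b(24) = 7, b(25) = 2, b(26) = 11, b(27) = 5, b(28) = 2, b(29) = 9, b(30) = 1, b(31) = 11, b(32) = 4, b(33) = 0, b(34) = 4, b(35) = 8, b(36) = 1, b(37) = 10, b(38) = 2, b(39) = 14, b(40) = 11, b(41) = 17, b(42) = 7.
The sequence repeats with period 40.

40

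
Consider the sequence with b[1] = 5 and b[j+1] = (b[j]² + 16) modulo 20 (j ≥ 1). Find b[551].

1

b[1] = 5, b[2] = 1, b[3] = 17, b[4] = 5.
The sequence repeats with period 3.
So b[551] = b[1 + ((551-1) mod 3)] = b[2] = 1.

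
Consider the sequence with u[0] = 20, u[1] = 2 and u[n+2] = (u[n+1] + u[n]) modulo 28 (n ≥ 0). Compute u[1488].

Computing terms: u[0] = 20,  u[1] = 2,  u[2] = 22,  u[3] = 24,  u[4] = 18,  u[5] = 14,  u[6] = 4,  u[7] = 18,  u[8] = 22,  u[9] = 12,  u[10] = 6,  u[11] = 18,  u[12] = 24,  u[13] = 14,  u[14] = 10,  u[15] = 24,  u[16] = 6,  u[17] = 2,  u[18] = 8,  u[19] = 10,  u[20] = 18,  u[21] = 0,  u[22] = 18,  u[23] = 18,  u[24] = 8,  u[25] = 26,  u[26] = 6,  u[27] = 4,  u[28] = 10,  u[29] = 14,  u[30] = 24,  u[31] = 10,  u[32] = 6,  u[33] = 16,  u[34] = 22,  u[35] = 10,  u[36] = 4,  u[37] = 14,  u[38] = 18,  u[39] = 4,  u[40] = 22,  u[41] = 26,  u[42] = 20,  u[43] = 18,  u[44] = 10,  u[45] = 0,  u[46] = 10,  u[47] = 10,  u[48] = 20,  u[49] = 2.
The sequence repeats with period 48.
So u[1488] = u[0 + ((1488-0) mod 48)] = u[0] = 20.

20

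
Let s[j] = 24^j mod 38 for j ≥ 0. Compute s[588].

30

We have s[0] = 1; s[1] = 24; s[2] = 6; s[3] = 30; s[4] = 36; s[5] = 28; s[6] = 26; s[7] = 16; s[8] = 4; s[9] = 20; s[10] = 24.
Since s[10] = s[1] = 24, the sequence is eventually periodic: after a pre-period of length 1 it cycles with period 9.
For j ≥ 1, s[j] depends only on (j - 1) mod 9. (588 - 1) mod 9 = 2, so s[588] = s[3] = 30.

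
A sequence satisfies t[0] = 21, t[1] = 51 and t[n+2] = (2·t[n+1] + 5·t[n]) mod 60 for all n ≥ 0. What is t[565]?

We have t[0] = 21,  t[1] = 51,  t[2] = 27,  t[3] = 9,  t[4] = 33,  t[5] = 51,  t[6] = 27.
Since (t[5], t[6]) = (t[1], t[2]) = (51, 27) (two consecutive terms determine the rest), the sequence is eventually periodic: after a pre-period of length 1 it cycles with period 4.
For n ≥ 1, t[n] depends only on (n - 1) mod 4. (565 - 1) mod 4 = 0, so t[565] = t[1] = 51.

51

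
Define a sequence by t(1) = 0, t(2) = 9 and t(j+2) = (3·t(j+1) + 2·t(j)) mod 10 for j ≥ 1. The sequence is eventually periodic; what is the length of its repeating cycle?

Computing terms: t(1) = 0,  t(2) = 9,  t(3) = 7,  t(4) = 9,  t(5) = 1,  t(6) = 1,  t(7) = 5,  t(8) = 7,  t(9) = 1,  t(10) = 7,  t(11) = 3,  t(12) = 3,  t(13) = 5,  t(14) = 1,  t(15) = 3,  t(16) = 1,  t(17) = 9,  t(18) = 9,  t(19) = 5,  t(20) = 3,  t(21) = 9,  t(22) = 3,  t(23) = 7,  t(24) = 7,  t(25) = 5,  t(26) = 9,  t(27) = 7.
Since (t(26), t(27)) = (t(2), t(3)) = (9, 7) (two consecutive terms determine the rest), the sequence is eventually periodic: after a pre-period of length 1 it cycles with period 24.

24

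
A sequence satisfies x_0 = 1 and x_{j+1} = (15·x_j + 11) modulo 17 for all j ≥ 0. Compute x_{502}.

x_0 = 1,  x_1 = 9,  x_2 = 10,  x_3 = 8,  x_4 = 12,  x_5 = 4,  x_6 = 3,  x_7 = 5,  x_8 = 1.
Since x_8 = x_0 = 1, the sequence is periodic with period 8.
(502 - 0) mod 8 = 6, so x_{502} = x_6 = 3.

3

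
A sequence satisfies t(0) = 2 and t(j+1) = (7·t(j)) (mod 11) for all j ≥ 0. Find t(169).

t(0) = 2,  t(1) = 3,  t(2) = 10,  t(3) = 4,  t(4) = 6,  t(5) = 9,  t(6) = 8,  t(7) = 1,  t(8) = 7,  t(9) = 5,  t(10) = 2.
Since t(10) = t(0) = 2, the sequence is periodic with period 10.
(169 - 0) mod 10 = 9, so t(169) = t(9) = 5.

5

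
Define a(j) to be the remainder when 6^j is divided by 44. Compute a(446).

16

a(1) = 6,  a(2) = 36,  a(3) = 40,  a(4) = 20,  a(5) = 32,  a(6) = 16,  a(7) = 8,  a(8) = 4,  a(9) = 24,  a(10) = 12,  a(11) = 28,  a(12) = 36.
Since a(12) = a(2) = 36, the sequence is eventually periodic: after a pre-period of length 1 it cycles with period 10.
For j ≥ 2, a(j) depends only on (j - 2) mod 10. (446 - 2) mod 10 = 4, so a(446) = a(6) = 16.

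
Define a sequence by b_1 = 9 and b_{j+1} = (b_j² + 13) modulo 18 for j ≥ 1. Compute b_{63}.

Listing terms: b_1 = 9, b_2 = 4, b_3 = 11, b_4 = 8, b_5 = 5, b_6 = 2, b_7 = 17, b_8 = 14, b_9 = 11.
Since b_9 = b_3 = 11, the sequence is eventually periodic: after a pre-period of length 2 it cycles with period 6.
For j ≥ 3, b_j depends only on (j - 3) mod 6. (63 - 3) mod 6 = 0, so b_{63} = b_3 = 11.

11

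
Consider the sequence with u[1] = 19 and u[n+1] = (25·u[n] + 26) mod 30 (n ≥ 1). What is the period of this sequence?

3

u[1] = 19,  u[2] = 21,  u[3] = 11,  u[4] = 1,  u[5] = 21.
Since u[5] = u[2] = 21, the sequence is eventually periodic: after a pre-period of length 1 it cycles with period 3.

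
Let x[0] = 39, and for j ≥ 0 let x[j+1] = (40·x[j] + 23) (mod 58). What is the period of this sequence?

28

x[0] = 39; x[1] = 17; x[2] = 7; x[3] = 13; x[4] = 21; x[5] = 51; x[6] = 33; x[7] = 9; x[8] = 35; x[9] = 31; x[10] = 45; x[11] = 25; x[12] = 37; x[13] = 53; x[14] = 55; x[15] = 19; x[16] = 29; x[17] = 23; x[18] = 15; x[19] = 43; x[20] = 3; x[21] = 27; x[22] = 1; x[23] = 5; x[24] = 49; x[25] = 11; x[26] = 57; x[27] = 41; x[28] = 39.
Since x[28] = x[0] = 39, the sequence is periodic with period 28.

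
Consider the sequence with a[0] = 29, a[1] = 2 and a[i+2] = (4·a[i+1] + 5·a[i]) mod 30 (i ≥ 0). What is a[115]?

2

a[0] = 29, a[1] = 2, a[2] = 3, a[3] = 22, a[4] = 13, a[5] = 12, a[6] = 23, a[7] = 2, a[8] = 3.
Since (a[7], a[8]) = (a[1], a[2]) = (2, 3) (two consecutive terms determine the rest), the sequence is eventually periodic: after a pre-period of length 1 it cycles with period 6.
For i ≥ 1, a[i] depends only on (i - 1) mod 6. (115 - 1) mod 6 = 0, so a[115] = a[1] = 2.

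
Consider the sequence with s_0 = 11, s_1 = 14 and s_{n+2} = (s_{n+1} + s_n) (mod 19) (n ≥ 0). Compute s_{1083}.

Listing terms: s_0 = 11,  s_1 = 14,  s_2 = 6,  s_3 = 1,  s_4 = 7,  s_5 = 8,  s_6 = 15,  s_7 = 4,  s_8 = 0,  s_9 = 4,  s_{10} = 4,  s_{11} = 8,  s_{12} = 12,  s_{13} = 1,  s_{14} = 13,  s_{15} = 14,  s_{16} = 8,  s_{17} = 3,  s_{18} = 11,  s_{19} = 14.
The sequence repeats with period 18.
(1083 - 0) mod 18 = 3, so s_{1083} = s_3 = 1.

1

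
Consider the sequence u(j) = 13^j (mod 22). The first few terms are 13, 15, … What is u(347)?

Computing terms: u(1) = 13, u(2) = 15, u(3) = 19, u(4) = 5, u(5) = 21, u(6) = 9, u(7) = 7, u(8) = 3, u(9) = 17, u(10) = 1, u(11) = 13.
The sequence repeats with period 10.
So u(347) = u(1 + ((347-1) mod 10)) = u(7) = 7.

7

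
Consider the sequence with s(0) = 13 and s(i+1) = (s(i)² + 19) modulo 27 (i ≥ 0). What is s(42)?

14

s(0) = 13; s(1) = 26; s(2) = 20; s(3) = 14; s(4) = 26.
Since s(4) = s(1) = 26, the sequence is eventually periodic: after a pre-period of length 1 it cycles with period 3.
For i ≥ 1, s(i) depends only on (i - 1) mod 3. (42 - 1) mod 3 = 2, so s(42) = s(3) = 14.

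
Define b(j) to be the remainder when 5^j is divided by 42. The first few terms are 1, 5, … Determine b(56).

Computing terms: b(0) = 1; b(1) = 5; b(2) = 25; b(3) = 41; b(4) = 37; b(5) = 17; b(6) = 1.
Since b(6) = b(0) = 1, the sequence is periodic with period 6.
So b(56) = b(0 + ((56-0) mod 6)) = b(2) = 25.

25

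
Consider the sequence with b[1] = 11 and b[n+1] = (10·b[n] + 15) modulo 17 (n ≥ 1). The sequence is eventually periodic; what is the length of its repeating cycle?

We have b[1] = 11, b[2] = 6, b[3] = 7, b[4] = 0, b[5] = 15, b[6] = 12, b[7] = 16, b[8] = 5, b[9] = 14, b[10] = 2, b[11] = 1, b[12] = 8, b[13] = 10, b[14] = 13, b[15] = 9, b[16] = 3, b[17] = 11.
The sequence repeats with period 16.

16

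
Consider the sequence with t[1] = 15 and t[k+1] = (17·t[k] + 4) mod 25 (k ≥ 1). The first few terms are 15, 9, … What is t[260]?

8

We have t[1] = 15, t[2] = 9, t[3] = 7, t[4] = 23, t[5] = 20, t[6] = 19, t[7] = 2, t[8] = 13, t[9] = 0, t[10] = 4, t[11] = 22, t[12] = 3, t[13] = 5, t[14] = 14, t[15] = 17, t[16] = 18, t[17] = 10, t[18] = 24, t[19] = 12, t[20] = 8, t[21] = 15.
The sequence repeats with period 20.
So t[260] = t[1 + ((260-1) mod 20)] = t[20] = 8.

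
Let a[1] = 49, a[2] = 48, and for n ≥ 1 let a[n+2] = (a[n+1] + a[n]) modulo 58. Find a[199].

39

a[1] = 49,  a[2] = 48,  a[3] = 39,  a[4] = 29,  a[5] = 10,  a[6] = 39,  a[7] = 49,  a[8] = 30,  a[9] = 21,  a[10] = 51,  a[11] = 14,  a[12] = 7,  a[13] = 21,  a[14] = 28,  a[15] = 49,  a[16] = 19,  a[17] = 10,  a[18] = 29,  a[19] = 39,  a[20] = 10,  a[21] = 49,  a[22] = 1,  a[23] = 50,  a[24] = 51,  a[25] = 43,  a[26] = 36,  a[27] = 21,  a[28] = 57,  a[29] = 20,  a[30] = 19,  a[31] = 39,  a[32] = 0,  a[33] = 39,  a[34] = 39,  a[35] = 20,  a[36] = 1,  a[37] = 21,  a[38] = 22,  a[39] = 43,  a[40] = 7,  a[41] = 50,  a[42] = 57,  a[43] = 49,  a[44] = 48.
The sequence repeats with period 42.
(199 - 1) mod 42 = 30, so a[199] = a[31] = 39.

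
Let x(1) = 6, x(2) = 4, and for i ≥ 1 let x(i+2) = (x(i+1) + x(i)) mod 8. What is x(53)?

0

x(1) = 6, x(2) = 4, x(3) = 2, x(4) = 6, x(5) = 0, x(6) = 6, x(7) = 6, x(8) = 4.
The sequence repeats with period 6.
(53 - 1) mod 6 = 4, so x(53) = x(5) = 0.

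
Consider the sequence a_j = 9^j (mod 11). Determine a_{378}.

3

Listing terms: a_1 = 9, a_2 = 4, a_3 = 3, a_4 = 5, a_5 = 1, a_6 = 9.
The sequence repeats with period 5.
(378 - 1) mod 5 = 2, so a_{378} = a_3 = 3.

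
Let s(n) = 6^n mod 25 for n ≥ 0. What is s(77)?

s(0) = 1, s(1) = 6, s(2) = 11, s(3) = 16, s(4) = 21, s(5) = 1.
The sequence repeats with period 5.
So s(77) = s(0 + ((77-0) mod 5)) = s(2) = 11.

11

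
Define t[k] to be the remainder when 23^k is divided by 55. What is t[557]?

Computing terms: t[0] = 1,  t[1] = 23,  t[2] = 34,  t[3] = 12,  t[4] = 1.
The sequence repeats with period 4.
So t[557] = t[0 + ((557-0) mod 4)] = t[1] = 23.

23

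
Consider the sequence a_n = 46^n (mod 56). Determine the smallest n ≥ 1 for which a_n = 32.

4

a_0 = 1, a_1 = 46, a_2 = 44, a_3 = 8, a_4 = 32, a_5 = 16, a_6 = 8.
Since a_6 = a_3 = 8, the sequence is eventually periodic: after a pre-period of length 3 it cycles with period 3.
The value 32 first appears (with n ≥ 1) at a_4.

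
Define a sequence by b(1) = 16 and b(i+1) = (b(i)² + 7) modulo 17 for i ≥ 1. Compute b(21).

3

We have b(1) = 16, b(2) = 8, b(3) = 3, b(4) = 16.
The sequence repeats with period 3.
(21 - 1) mod 3 = 2, so b(21) = b(3) = 3.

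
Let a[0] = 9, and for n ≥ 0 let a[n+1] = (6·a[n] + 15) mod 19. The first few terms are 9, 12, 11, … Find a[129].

5

Computing terms: a[0] = 9,  a[1] = 12,  a[2] = 11,  a[3] = 5,  a[4] = 7,  a[5] = 0,  a[6] = 15,  a[7] = 10,  a[8] = 18,  a[9] = 9.
The sequence repeats with period 9.
(129 - 0) mod 9 = 3, so a[129] = a[3] = 5.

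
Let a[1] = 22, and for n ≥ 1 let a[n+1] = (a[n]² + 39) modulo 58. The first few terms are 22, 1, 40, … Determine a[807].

38

Computing terms: a[1] = 22; a[2] = 1; a[3] = 40; a[4] = 15; a[5] = 32; a[6] = 19; a[7] = 52; a[8] = 17; a[9] = 38; a[10] = 33; a[11] = 26; a[12] = 19.
Since a[12] = a[6] = 19, the sequence is eventually periodic: after a pre-period of length 5 it cycles with period 6.
For n ≥ 6, a[n] depends only on (n - 6) mod 6. (807 - 6) mod 6 = 3, so a[807] = a[9] = 38.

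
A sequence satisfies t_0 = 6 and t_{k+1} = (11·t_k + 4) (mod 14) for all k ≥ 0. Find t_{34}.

0

Listing terms: t_0 = 6; t_1 = 0; t_2 = 4; t_3 = 6.
The sequence repeats with period 3.
So t_{34} = t_{0 + ((34-0) mod 3)} = t_1 = 0.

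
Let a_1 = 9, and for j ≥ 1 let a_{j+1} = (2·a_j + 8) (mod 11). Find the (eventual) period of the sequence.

10

Computing terms: a_1 = 9,  a_2 = 4,  a_3 = 5,  a_4 = 7,  a_5 = 0,  a_6 = 8,  a_7 = 2,  a_8 = 1,  a_9 = 10,  a_{10} = 6,  a_{11} = 9.
The sequence repeats with period 10.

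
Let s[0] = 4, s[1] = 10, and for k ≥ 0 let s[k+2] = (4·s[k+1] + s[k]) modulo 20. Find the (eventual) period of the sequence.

20

We have s[0] = 4, s[1] = 10, s[2] = 4, s[3] = 6, s[4] = 8, s[5] = 18, s[6] = 0, s[7] = 18, s[8] = 12, s[9] = 6, s[10] = 16, s[11] = 10, s[12] = 16, s[13] = 14, s[14] = 12, s[15] = 2, s[16] = 0, s[17] = 2, s[18] = 8, s[19] = 14, s[20] = 4, s[21] = 10.
Since (s[20], s[21]) = (s[0], s[1]) = (4, 10) (two consecutive terms determine the rest), the sequence is periodic with period 20.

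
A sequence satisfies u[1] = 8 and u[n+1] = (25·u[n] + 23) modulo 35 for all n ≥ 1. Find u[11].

13

Computing terms: u[1] = 8,  u[2] = 13,  u[3] = 33,  u[4] = 8.
The sequence repeats with period 3.
(11 - 1) mod 3 = 1, so u[11] = u[2] = 13.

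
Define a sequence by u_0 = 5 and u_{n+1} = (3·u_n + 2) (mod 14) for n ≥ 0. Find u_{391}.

3

Listing terms: u_0 = 5; u_1 = 3; u_2 = 11; u_3 = 7; u_4 = 9; u_5 = 1; u_6 = 5.
Since u_6 = u_0 = 5, the sequence is periodic with period 6.
So u_{391} = u_{0 + ((391-0) mod 6)} = u_1 = 3.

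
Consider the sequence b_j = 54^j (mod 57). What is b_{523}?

Listing terms: b_1 = 54; b_2 = 9; b_3 = 30; b_4 = 24; b_5 = 42; b_6 = 45; b_7 = 36; b_8 = 6; b_9 = 39; b_{10} = 54.
The sequence repeats with period 9.
So b_{523} = b_{1 + ((523-1) mod 9)} = b_1 = 54.

54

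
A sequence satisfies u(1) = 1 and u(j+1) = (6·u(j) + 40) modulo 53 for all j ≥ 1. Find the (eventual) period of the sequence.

We have u(1) = 1,  u(2) = 46,  u(3) = 51,  u(4) = 28,  u(5) = 49,  u(6) = 16,  u(7) = 30,  u(8) = 8,  u(9) = 35,  u(10) = 38,  u(11) = 3,  u(12) = 5,  u(13) = 17,  u(14) = 36,  u(15) = 44,  u(16) = 39,  u(17) = 9,  u(18) = 41,  u(19) = 21,  u(20) = 7,  u(21) = 29,  u(22) = 2,  u(23) = 52,  u(24) = 34,  u(25) = 32,  u(26) = 20,  u(27) = 1.
Since u(27) = u(1) = 1, the sequence is periodic with period 26.

26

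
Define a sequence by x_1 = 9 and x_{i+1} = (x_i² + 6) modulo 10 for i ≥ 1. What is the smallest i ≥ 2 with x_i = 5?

Listing terms: x_1 = 9; x_2 = 7; x_3 = 5; x_4 = 1; x_5 = 7.
Since x_5 = x_2 = 7, the sequence is eventually periodic: after a pre-period of length 1 it cycles with period 3.
The value 5 first appears (with i ≥ 2) at x_3.

3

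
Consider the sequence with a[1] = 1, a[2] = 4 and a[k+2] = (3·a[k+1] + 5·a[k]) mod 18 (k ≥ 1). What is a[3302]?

4

Computing terms: a[1] = 1, a[2] = 4, a[3] = 17, a[4] = 17, a[5] = 10, a[6] = 7, a[7] = 17, a[8] = 14, a[9] = 1, a[10] = 1, a[11] = 8, a[12] = 11, a[13] = 1, a[14] = 4.
The sequence repeats with period 12.
So a[3302] = a[1 + ((3302-1) mod 12)] = a[2] = 4.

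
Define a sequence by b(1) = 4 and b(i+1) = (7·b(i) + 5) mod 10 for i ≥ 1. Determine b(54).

3

Computing terms: b(1) = 4,  b(2) = 3,  b(3) = 6,  b(4) = 7,  b(5) = 4.
Since b(5) = b(1) = 4, the sequence is periodic with period 4.
(54 - 1) mod 4 = 1, so b(54) = b(2) = 3.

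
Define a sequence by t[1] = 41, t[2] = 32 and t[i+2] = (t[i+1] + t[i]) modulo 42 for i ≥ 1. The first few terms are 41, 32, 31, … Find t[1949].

4

We have t[1] = 41; t[2] = 32; t[3] = 31; t[4] = 21; t[5] = 10; t[6] = 31; t[7] = 41; t[8] = 30; t[9] = 29; t[10] = 17; t[11] = 4; t[12] = 21; t[13] = 25; t[14] = 4; t[15] = 29; t[16] = 33; t[17] = 20; t[18] = 11; t[19] = 31; t[20] = 0; t[21] = 31; t[22] = 31; t[23] = 20; t[24] = 9; t[25] = 29; t[26] = 38; t[27] = 25; t[28] = 21; t[29] = 4; t[30] = 25; t[31] = 29; t[32] = 12; t[33] = 41; t[34] = 11; t[35] = 10; t[36] = 21; t[37] = 31; t[38] = 10; t[39] = 41; t[40] = 9; t[41] = 8; t[42] = 17; t[43] = 25; t[44] = 0; t[45] = 25; t[46] = 25; t[47] = 8; t[48] = 33; t[49] = 41; t[50] = 32.
Since (t[49], t[50]) = (t[1], t[2]) = (41, 32) (two consecutive terms determine the rest), the sequence is periodic with period 48.
So t[1949] = t[1 + ((1949-1) mod 48)] = t[29] = 4.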